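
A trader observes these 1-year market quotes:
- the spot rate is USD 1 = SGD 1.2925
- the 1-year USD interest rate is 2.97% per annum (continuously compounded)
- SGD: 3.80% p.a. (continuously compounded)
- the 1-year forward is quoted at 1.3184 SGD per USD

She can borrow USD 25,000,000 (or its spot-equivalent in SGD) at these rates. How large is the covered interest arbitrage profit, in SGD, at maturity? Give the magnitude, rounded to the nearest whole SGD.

T = 1 year.
Keep in USD, deliver into the forward: 25,000,000·1.030145444·1.3184 = SGD 33,953,593.83.
Swap to SGD now, deposit: 25,000,000·1.2925·1.0387312329 = SGD 33,564,002.96.
The quoted forward overvalues USD, so borrow SGD, buy USD at spot, deposit the USD at 2.97%, and sell the proceeds forward at 1.3184.
Profit = 33,953,593.83 − 33,564,002.96 = SGD 389,591.

SGD 389,591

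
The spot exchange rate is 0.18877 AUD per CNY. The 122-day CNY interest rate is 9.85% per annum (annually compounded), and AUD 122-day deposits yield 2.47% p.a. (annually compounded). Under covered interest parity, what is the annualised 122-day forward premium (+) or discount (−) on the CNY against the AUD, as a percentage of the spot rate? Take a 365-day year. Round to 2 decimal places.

T = 122/365 years.
No-arbitrage forward: 0.18877 × 1.0081889 / 1.0318992 = 0.18443257 AUD/CNY.
Annualised premium = (F − S)/S × (1/T) = (0.18443257 − 0.18877)/0.18877 ÷ (122/365) = -6.87%.

-6.87%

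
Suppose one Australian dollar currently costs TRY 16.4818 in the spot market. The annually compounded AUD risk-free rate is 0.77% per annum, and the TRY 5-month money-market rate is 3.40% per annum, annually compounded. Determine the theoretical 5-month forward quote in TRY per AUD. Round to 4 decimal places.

16.6597

T = 5/12 years.
TRY accumulates by (1 + 0.0340)^(5/12) = 1.01402865.
AUD growth factor: (1 + 0.0077)^(5/12) = 1.00320116.
So F = 16.4818 × 1.01402865 / 1.00320116 = 16.659687 (TRY/AUD).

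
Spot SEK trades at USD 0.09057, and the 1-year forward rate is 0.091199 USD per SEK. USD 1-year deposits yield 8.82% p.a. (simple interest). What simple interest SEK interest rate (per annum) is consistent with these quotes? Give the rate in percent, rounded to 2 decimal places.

8.07%

T = 1 year.
F/S = 0.091199/0.09057 = 1.0069449 = (growth of USD) / (growth of SEK).
The USD side grows by 1 + 0.0882×1 = 1.088200.
Hence g_SEK = 1.0806947.
(1.0806947 − 1)/T = 0.080695, i.e. 8.07%.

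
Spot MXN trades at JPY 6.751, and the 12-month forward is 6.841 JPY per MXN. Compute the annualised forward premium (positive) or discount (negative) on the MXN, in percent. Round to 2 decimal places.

+1.33%

T = 1 year.
Period premium: (6.841 − 6.751)/6.751 = 0.0133314.
×(1/T) gives 1.33% p.a.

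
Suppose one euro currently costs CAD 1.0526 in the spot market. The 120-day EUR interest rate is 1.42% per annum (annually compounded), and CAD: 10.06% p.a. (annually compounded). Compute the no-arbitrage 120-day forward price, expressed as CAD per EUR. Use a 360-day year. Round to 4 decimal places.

T = 120/360 years.
CAD growth factor: (1 + 0.1006)^(120/360) = 1.0324678.
EUR accumulates by (1 + 0.0142)^(120/360) = 1.0047111.
So F = 1.0526 × 1.0324678 / 1.0047111 = 1.081680 (CAD/EUR).

1.0817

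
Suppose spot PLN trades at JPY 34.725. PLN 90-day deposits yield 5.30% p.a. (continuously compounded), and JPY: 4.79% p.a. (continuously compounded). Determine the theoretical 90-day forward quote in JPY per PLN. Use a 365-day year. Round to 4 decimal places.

34.6814

T = 90/365 years.
JPY growth factor: e^(0.0479×90/365) = 1.01188098.
PLN growth factor: e^(0.0530×90/365) = 1.01315426.
Forward (JPY per PLN) = 34.725 × 1.01188098 / 1.01315426 = 34.681359.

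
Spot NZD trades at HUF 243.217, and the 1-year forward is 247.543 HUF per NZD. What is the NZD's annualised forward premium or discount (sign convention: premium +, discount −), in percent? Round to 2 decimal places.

+1.78%

T = 1 year.
(F − S)/S = (247.543 − 243.217)/243.217 = 0.0177866.
Per annum: 0.0177866 / 1 = 0.017787 = 1.78%.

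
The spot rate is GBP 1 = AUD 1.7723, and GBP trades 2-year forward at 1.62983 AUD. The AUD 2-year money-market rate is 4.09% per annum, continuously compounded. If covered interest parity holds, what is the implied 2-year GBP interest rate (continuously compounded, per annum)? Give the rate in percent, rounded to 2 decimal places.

8.28%

T = 2 years.
F/S = 1.62983/1.7723 = 0.9196129 = (growth of AUD) / (growth of GBP).
The AUD side grows by e^(0.0409×2) = 1.0852387.
So the GBP growth factor = 1.1801038.
r = ln(1.1801038)/2 = 0.082801 → 8.28%.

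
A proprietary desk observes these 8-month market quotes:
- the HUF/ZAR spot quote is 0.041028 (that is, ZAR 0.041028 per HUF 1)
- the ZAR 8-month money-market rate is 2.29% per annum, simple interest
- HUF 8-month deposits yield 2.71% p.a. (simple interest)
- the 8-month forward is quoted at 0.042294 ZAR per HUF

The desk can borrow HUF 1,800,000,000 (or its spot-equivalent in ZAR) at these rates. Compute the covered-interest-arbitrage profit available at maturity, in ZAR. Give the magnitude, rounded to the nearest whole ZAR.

ZAR 2,526,751

T = 8/12 years.
Invest the HUF and cover forward: 1,800,000,000 × 1.0180666667 × 0.042294 = ZAR 77,504,600.88.
Convert at spot and invest in ZAR: 1,800,000,000 × 0.041028 × 1.0152666667 = ZAR 74,977,849.44.
The quoted forward overvalues HUF, so borrow ZAR, buy HUF at spot, deposit the HUF at 2.71%, and sell the proceeds forward at 0.042294.
Arbitrage profit = |77,504,600.88 − 74,977,849.44| = ZAR 2,526,751.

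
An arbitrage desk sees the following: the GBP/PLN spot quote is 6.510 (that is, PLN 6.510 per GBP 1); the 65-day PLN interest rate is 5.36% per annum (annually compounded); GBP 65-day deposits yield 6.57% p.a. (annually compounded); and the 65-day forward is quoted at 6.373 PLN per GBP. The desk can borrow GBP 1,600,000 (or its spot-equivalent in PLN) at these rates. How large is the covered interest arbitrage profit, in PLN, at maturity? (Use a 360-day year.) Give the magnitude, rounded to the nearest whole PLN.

PLN 200,032

T = 65/360 years.
Keep in GBP, deliver into the forward: 1,600,000·1.0115553389·6.373 = PLN 10,314,627.48.
Swap to PLN now, deposit: 1,600,000·6.510·1.0094719012 = PLN 10,514,659.32.
The quoted forward undervalues GBP, so borrow GBP, convert to PLN at spot, deposit the PLN at 5.36%, and buy GBP forward at 6.373 to cover the loan.
Arbitrage profit = |10,314,627.48 − 10,514,659.32| = PLN 200,032.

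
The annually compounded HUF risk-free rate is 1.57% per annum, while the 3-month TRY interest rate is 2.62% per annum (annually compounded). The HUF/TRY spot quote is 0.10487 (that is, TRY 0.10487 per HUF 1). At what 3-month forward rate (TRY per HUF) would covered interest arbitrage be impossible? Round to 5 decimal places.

0.10514

T = 3/12 years.
TRY growth factor: (1 + 0.0262)^(3/12) = 1.0064866.
HUF accumulates by (1 + 0.0157)^(3/12) = 1.0039021.
CIP: F = S · (grow TRY)/(grow HUF) = 0.10487 × 1.0064866/1.0039021 = 0.1051400 TRY per HUF.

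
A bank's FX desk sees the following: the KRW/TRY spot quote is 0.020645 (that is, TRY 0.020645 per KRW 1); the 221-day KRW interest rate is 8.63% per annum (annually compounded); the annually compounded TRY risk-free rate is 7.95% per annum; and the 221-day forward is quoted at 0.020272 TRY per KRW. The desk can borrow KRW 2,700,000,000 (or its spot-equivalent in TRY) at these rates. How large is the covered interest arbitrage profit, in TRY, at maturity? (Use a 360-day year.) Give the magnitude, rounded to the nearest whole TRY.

T = 221/360 years.
Route A — deposit KRW, sell forward: 2,700,000,000 × 1.0521294335 × 0.020272 = TRY 57,587,673.26.
Route B — convert at spot, deposit TRY: 2,700,000,000 × 0.020645 × 1.0480813998 = TRY 58,421,629.35.
The quoted forward undervalues KRW, so borrow KRW, convert to TRY at spot, deposit the TRY at 7.95%, and buy KRW forward at 0.020272 to cover the loan.
Arbitrage profit = |57,587,673.26 − 58,421,629.35| = TRY 833,956.

TRY 833,956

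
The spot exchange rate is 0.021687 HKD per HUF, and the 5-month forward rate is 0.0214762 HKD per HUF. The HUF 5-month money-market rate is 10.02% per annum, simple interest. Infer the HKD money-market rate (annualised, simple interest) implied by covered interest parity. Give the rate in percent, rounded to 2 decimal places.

T = 5/12 years.
F/S = 0.0214762/0.021687 = 0.9902799 = (growth of HKD) / (growth of HUF).
The HUF side grows by 1 + 0.1002×5/12 = 1.041750.
That pins the HKD growth at 1.0316241.
(1.0316241 − 1)/T = 0.075898, i.e. 7.59%.

7.59%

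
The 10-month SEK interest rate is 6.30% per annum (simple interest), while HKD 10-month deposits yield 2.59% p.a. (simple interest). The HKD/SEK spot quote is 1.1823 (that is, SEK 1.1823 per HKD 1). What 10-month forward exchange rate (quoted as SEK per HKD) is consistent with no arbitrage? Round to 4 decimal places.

T = 10/12 years.
SEK growth factor: 1 + 0.0630×10/12 = 1.052500.
HKD growth factor: 1 + 0.0259×10/12 = 1.0215833.
Forward (SEK per HKD) = 1.1823 × 1.052500 / 1.0215833 = 1.218081.

1.2181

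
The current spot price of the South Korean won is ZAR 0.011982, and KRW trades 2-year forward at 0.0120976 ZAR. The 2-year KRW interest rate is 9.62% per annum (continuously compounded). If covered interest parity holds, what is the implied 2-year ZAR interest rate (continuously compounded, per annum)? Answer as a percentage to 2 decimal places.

T = 2 years.
F/S = 0.0120976/0.011982 = 1.0096478 = (growth of ZAR) / (growth of KRW).
The KRW side grows by e^(0.0962×2) = 1.2121553.
Hence g_ZAR = 1.2238499.
Take logs: ln 1.2238499 / 2 = 0.101001, so 10.10%.

10.10%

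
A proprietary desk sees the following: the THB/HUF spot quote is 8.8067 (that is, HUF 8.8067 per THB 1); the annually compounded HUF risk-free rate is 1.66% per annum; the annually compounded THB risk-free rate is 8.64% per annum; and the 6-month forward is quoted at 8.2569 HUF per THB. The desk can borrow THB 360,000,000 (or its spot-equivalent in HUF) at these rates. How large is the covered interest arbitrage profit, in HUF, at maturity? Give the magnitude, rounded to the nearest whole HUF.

T = 6/12 years.
Invest the THB and cover forward: 360,000,000 × 1.042305137664 × 8.2569 = HUF 3,098,235,344.82.
Convert at spot and invest in HUF: 360,000,000 × 8.8067 × 1.008265837961 = HUF 3,196,618,111.86.
The quoted forward undervalues THB, so borrow THB, convert to HUF at spot, deposit the HUF at 1.66%, and buy THB forward at 8.2569 to cover the loan.
Arbitrage profit = |3,098,235,344.82 − 3,196,618,111.86| = HUF 98,382,767.

HUF 98,382,767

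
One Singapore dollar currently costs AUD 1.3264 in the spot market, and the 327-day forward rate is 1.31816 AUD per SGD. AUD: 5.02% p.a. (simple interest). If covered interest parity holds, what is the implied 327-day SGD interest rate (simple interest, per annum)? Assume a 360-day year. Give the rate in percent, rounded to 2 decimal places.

5.74%

T = 327/360 years.
CIP gives F = S · g_AUD/g_SGD, so g_AUD/g_SGD = 1.31816/1.3264 = 0.9937877.
The AUD side grows by 1 + 0.0502×327/360 = 1.0455983.
So the SGD growth factor = 1.0521345.
(1.0521345 − 1)/T = 0.057396, i.e. 5.74%.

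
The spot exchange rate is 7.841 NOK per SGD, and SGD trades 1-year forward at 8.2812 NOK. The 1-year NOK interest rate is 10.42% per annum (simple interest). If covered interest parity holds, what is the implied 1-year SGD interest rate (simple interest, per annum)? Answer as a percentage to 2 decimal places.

T = 1 year.
By CIP, F/S equals the NOK-to-SGD growth ratio: 8.2812/7.841 = 1.0561408.
NOK growth factor: 1 + 0.1042×1 = 1.104200.
So the SGD growth factor = 1.0455045.
(1.0455045 − 1)/T = 0.045505, i.e. 4.55%.

4.55%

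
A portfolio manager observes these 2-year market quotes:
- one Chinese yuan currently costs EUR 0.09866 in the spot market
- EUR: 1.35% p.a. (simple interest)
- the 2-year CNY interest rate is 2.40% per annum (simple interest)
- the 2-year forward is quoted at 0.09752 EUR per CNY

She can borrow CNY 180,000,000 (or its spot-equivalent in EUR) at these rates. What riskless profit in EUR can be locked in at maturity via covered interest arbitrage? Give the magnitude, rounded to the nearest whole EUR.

EUR 157,885

T = 2 years.
Keep in CNY, deliver into the forward: 180,000,000·1.048000·0.09752 = EUR 18,396,172.80.
Swap to EUR now, deposit: 180,000,000·0.09866·1.027000 = EUR 18,238,287.60.
The quoted forward overvalues CNY, so borrow EUR, buy CNY at spot, deposit the CNY at 2.40%, and sell the proceeds forward at 0.09752.
Profit = 18,396,172.80 − 18,238,287.60 = EUR 157,885.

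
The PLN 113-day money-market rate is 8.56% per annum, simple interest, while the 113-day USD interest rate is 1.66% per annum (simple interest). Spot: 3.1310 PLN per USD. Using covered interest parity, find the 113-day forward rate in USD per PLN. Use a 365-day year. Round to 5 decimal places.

0.31274

T = 113/365 years.
PLN accumulates by 1 + 0.0856×113/365 = 1.0265008.
USD accumulates by 1 + 0.0166×113/365 = 1.0051392.
So F = 3.131 × 1.0265008 / 1.0051392 = 3.197541 (PLN/USD).
Invert for USD per PLN: 1 / 3.197541 = 0.31274.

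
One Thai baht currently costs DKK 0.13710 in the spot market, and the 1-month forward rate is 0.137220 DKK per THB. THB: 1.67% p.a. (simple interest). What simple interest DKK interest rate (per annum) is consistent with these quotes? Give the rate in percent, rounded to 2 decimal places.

T = 1/12 years.
CIP gives F = S · g_DKK/g_THB, so g_DKK/g_THB = 0.13722/0.1371 = 1.0008753.
The THB side grows by 1 + 0.0167×1/12 = 1.0013917.
So the DKK growth factor = 1.0022682.
r = (1.0022682 − 1)/(1/12) = 0.027218 → 2.72%.

2.72%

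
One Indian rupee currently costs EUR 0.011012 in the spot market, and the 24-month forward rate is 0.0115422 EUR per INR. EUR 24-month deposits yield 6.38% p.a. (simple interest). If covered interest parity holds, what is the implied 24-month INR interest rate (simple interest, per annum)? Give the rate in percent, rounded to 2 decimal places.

T = 2 years.
By CIP, F/S equals the EUR-to-INR growth ratio: 0.0115422/0.011012 = 1.0481475.
The EUR side grows by 1 + 0.0638×2 = 1.127600.
That pins the INR growth at 1.0758028.
(1.0758028 − 1)/T = 0.037901, i.e. 3.79%.

3.79%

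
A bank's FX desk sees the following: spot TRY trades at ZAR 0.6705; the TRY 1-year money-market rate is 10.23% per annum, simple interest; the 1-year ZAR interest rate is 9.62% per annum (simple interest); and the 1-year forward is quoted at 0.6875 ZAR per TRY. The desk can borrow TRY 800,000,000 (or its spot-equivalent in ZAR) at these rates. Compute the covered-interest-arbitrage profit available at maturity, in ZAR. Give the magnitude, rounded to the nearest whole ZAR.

T = 1 year.
Invest the TRY and cover forward: 800,000,000 × 1.102300 × 0.6875 = ZAR 606,265,000.00.
Convert at spot and invest in ZAR: 800,000,000 × 0.6705 × 1.096200 = ZAR 588,001,680.00.
The quoted forward overvalues TRY, so borrow ZAR, buy TRY at spot, deposit the TRY at 10.23%, and sell the proceeds forward at 0.6875.
The gap between the two covered legs is ZAR 18,263,320.

ZAR 18,263,320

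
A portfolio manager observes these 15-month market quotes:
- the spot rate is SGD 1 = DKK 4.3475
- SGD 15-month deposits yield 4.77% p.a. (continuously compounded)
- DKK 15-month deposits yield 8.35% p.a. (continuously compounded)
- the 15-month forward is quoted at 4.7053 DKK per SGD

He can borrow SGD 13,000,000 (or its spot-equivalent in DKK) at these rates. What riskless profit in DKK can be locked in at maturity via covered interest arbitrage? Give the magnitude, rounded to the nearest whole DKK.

DKK 2,191,656

T = 15/12 years.
Invest the SGD and cover forward: 13,000,000 × 1.0614384325 × 4.7053 = DKK 64,927,021.33.
Convert at spot and invest in DKK: 13,000,000 × 4.3475 × 1.1100166331 = DKK 62,735,365.06.
The quoted forward overvalues SGD, so borrow DKK, buy SGD at spot, deposit the SGD at 4.77%, and sell the proceeds forward at 4.7053.
Profit = 64,927,021.33 − 62,735,365.06 = DKK 2,191,656.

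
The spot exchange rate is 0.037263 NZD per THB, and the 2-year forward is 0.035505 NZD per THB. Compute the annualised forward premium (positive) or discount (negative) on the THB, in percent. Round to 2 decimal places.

-2.36%

T = 2 years.
THB trades forward at -4.71782% vs spot over the period.
Per annum: -0.0471782 / 2 = -0.023589 = -2.36%.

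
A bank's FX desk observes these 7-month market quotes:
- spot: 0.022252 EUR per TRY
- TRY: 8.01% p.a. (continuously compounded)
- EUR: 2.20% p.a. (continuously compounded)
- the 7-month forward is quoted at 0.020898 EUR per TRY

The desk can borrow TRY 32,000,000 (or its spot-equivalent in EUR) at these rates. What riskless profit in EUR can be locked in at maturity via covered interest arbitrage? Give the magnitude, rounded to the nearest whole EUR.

T = 7/12 years.
Keep in TRY, deliver into the forward: 32,000,000·1.04783382·0.020898 = EUR 700,724.20.
Swap to EUR now, deposit: 32,000,000·0.022252·1.01291603 = EUR 721,261.04.
The quoted forward undervalues TRY, so borrow TRY, convert to EUR at spot, deposit the EUR at 2.20%, and buy TRY forward at 0.020898 to cover the loan.
The gap between the two covered legs is EUR 20,537.

EUR 20,537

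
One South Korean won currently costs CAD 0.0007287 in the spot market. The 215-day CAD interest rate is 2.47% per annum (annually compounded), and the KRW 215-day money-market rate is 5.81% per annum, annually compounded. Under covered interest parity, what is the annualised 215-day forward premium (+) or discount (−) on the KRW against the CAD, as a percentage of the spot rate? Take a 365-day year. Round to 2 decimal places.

-3.18%

T = 215/365 years.
CIP forward (CAD per KRW) = 0.0007287 × 1.0144763/1.0338255 = 0.0007150616.
Annualised premium = (F − S)/S × (1/T) = (0.0007150616 − 0.0007287)/0.0007287 ÷ (215/365) = -3.18%.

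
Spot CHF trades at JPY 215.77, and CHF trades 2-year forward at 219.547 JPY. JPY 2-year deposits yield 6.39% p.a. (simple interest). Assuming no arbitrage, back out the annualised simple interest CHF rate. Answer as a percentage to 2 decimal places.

T = 2 years.
F/S = 219.547/215.77 = 1.0175048 = (growth of JPY) / (growth of CHF).
The JPY side grows by 1 + 0.0639×2 = 1.127800.
That pins the CHF growth at 1.1083977.
(1.1083977 − 1)/T = 0.054199, i.e. 5.42%.

5.42%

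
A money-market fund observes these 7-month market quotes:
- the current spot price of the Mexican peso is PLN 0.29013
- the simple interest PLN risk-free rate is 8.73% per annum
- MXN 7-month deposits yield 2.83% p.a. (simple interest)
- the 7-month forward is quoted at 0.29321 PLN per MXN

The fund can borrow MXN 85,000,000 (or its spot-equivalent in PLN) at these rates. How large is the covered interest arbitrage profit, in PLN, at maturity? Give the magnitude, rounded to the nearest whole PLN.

T = 7/12 years.
Route A — deposit MXN, sell forward: 85,000,000 × 1.0165083333 × 0.29321 = PLN 25,334,284.71.
Route B — convert at spot, deposit PLN: 85,000,000 × 0.29013 × 1.050925 = PLN 25,916,913.97.
The quoted forward undervalues MXN, so borrow MXN, convert to PLN at spot, deposit the PLN at 8.73%, and buy MXN forward at 0.29321 to cover the loan.
Arbitrage profit = |25,334,284.71 − 25,916,913.97| = PLN 582,629.

PLN 582,629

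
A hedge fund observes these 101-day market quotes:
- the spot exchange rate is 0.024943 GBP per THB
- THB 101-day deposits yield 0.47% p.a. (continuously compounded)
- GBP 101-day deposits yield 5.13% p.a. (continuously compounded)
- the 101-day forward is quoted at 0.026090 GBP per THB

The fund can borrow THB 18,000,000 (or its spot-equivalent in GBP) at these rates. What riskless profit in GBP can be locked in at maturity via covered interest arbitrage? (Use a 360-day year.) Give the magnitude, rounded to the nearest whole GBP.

GBP 14,757

T = 101/360 years.
Route A — deposit THB, sell forward: 18,000,000 × 1.00131948 × 0.026090 = GBP 470,239.65.
Route B — convert at spot, deposit GBP: 18,000,000 × 0.024943 × 1.01449657 = GBP 455,482.58.
The quoted forward overvalues THB, so borrow GBP, buy THB at spot, deposit the THB at 0.47%, and sell the proceeds forward at 0.026090.
The gap between the two covered legs is GBP 14,757.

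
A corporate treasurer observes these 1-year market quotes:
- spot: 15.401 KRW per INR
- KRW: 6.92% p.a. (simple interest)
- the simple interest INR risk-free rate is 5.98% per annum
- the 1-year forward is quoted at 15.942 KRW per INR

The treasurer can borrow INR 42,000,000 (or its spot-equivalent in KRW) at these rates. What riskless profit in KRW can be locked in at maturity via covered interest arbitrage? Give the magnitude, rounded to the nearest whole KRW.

KRW 18,000,461

T = 1 year.
Keep in INR, deliver into the forward: 42,000,000·1.059800·15.942 = KRW 709,603,927.20.
Swap to KRW now, deposit: 42,000,000·15.401·1.069200 = KRW 691,603,466.40.
The quoted forward overvalues INR, so borrow KRW, buy INR at spot, deposit the INR at 5.98%, and sell the proceeds forward at 15.942.
Arbitrage profit = |709,603,927.20 − 691,603,466.40| = KRW 18,000,461.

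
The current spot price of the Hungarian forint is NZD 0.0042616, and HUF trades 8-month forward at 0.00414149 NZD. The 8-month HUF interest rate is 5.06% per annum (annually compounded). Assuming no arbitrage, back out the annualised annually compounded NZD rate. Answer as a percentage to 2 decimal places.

0.65%

T = 8/12 years.
By CIP, F/S equals the NZD-to-HUF growth ratio: 0.00414149/0.0042616 = 0.9718157.
HUF growth factor: (1 + 0.0506)^(8/12) = 1.0334551.
That pins the NZD growth at 1.0043279.
r = 1.0043279^(12/8) − 1 = 0.006499 → 0.65%.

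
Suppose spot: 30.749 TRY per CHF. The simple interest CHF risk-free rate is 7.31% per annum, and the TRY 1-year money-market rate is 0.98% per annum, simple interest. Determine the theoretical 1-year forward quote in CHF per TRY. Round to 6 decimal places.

0.034560

T = 1 year.
TRY accumulates by 1 + 0.0098×1 = 1.009800.
CHF accumulates by 1 + 0.0731×1 = 1.073100.
CIP: F = S · (grow TRY)/(grow CHF) = 30.749 × 1.009800/1.073100 = 28.93518 TRY per CHF.
Invert for CHF per TRY: 1 / 28.93518 = 0.034560.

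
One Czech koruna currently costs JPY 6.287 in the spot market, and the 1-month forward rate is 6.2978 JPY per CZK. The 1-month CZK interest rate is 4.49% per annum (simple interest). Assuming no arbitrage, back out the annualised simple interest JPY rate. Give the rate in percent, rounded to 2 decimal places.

T = 1/12 years.
By CIP, F/S equals the JPY-to-CZK growth ratio: 6.2978/6.287 = 1.0017178.
CZK growth factor: 1 + 0.0449×1/12 = 1.0037417.
So the JPY growth factor = 1.0054659.
(1.0054659 − 1)/T = 0.065591, i.e. 6.56%.

6.56%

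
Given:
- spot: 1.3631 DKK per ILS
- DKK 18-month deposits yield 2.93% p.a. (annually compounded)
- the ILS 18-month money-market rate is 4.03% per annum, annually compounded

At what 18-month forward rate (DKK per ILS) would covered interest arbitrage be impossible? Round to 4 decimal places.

T = 18/12 years.
Growth of 1 DKK over T: (1 + 0.0293)^(18/12) = 1.0442704.
ILS accumulates by (1 + 0.0403)^(18/12) = 1.061055.
Forward (DKK per ILS) = 1.3631 × 1.0442704 / 1.061055 = 1.341537.

1.3415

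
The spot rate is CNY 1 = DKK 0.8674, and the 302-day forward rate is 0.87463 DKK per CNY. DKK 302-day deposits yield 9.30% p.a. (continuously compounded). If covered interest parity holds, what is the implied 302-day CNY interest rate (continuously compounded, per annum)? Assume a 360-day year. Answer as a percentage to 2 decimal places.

T = 302/360 years.
F/S = 0.87463/0.8674 = 1.0083353 = (growth of DKK) / (growth of CNY).
The DKK side grows by e^(0.0930×302/360) = 1.0811407.
That pins the CNY growth at 1.0722036.
Take logs: ln 1.0722036 / (302/360) = 0.083105, so 8.31%.

8.31%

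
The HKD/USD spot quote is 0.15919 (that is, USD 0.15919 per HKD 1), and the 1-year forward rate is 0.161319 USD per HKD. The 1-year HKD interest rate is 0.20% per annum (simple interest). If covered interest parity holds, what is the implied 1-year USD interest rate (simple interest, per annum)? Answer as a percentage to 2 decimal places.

1.54%

T = 1 year.
CIP gives F = S · g_USD/g_HKD, so g_USD/g_HKD = 0.161319/0.15919 = 1.0133740.
The HKD side grows by 1 + 0.0020×1 = 1.002000.
So the USD growth factor = 1.0154007.
r = (1.0154007 − 1)/1 = 0.015401 → 1.54%.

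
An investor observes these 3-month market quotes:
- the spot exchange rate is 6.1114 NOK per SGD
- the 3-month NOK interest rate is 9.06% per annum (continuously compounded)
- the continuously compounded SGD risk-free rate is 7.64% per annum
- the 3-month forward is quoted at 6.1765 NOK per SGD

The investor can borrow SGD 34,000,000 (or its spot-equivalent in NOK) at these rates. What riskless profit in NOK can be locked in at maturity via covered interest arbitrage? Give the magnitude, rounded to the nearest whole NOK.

T = 3/12 years.
Invest the SGD and cover forward: 34,000,000 × 1.01928357188 × 6.1765 = NOK 214,050,569.38.
Convert at spot and invest in NOK: 34,000,000 × 6.1114 × 1.02290845893 = NOK 212,547,693.70.
The quoted forward overvalues SGD, so borrow NOK, buy SGD at spot, deposit the SGD at 7.64%, and sell the proceeds forward at 6.1765.
Profit = 214,050,569.38 − 212,547,693.70 = NOK 1,502,876.

NOK 1,502,876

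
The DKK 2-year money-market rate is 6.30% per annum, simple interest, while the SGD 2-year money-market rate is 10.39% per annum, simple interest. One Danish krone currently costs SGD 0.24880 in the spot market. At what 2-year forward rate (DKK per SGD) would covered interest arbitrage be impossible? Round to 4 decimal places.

T = 2 years.
Growth of 1 SGD over T: 1 + 0.1039×2 = 1.207800.
DKK accumulates by 1 + 0.0630×2 = 1.126000.
So F = 0.2488 × 1.207800 / 1.126000 = 0.2668745 (SGD/DKK).
Quoted the other way: 1/0.2668745 = 3.7471 DKK per SGD.

3.7471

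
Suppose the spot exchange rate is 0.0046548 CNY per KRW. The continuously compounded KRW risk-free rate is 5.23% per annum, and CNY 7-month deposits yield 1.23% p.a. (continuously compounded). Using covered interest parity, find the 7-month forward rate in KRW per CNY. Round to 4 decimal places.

219.9037

T = 7/12 years.
CNY accumulates by e^(0.0123×7/12) = 1.007200802.
Growth of 1 KRW over T: e^(0.0523×7/12) = 1.030978482.
So F = 0.0046548 × 1.007200802 / 1.030978482 = 0.00454744534 (CNY/KRW).
Invert for KRW per CNY: 1 / 0.00454744534 = 219.9037.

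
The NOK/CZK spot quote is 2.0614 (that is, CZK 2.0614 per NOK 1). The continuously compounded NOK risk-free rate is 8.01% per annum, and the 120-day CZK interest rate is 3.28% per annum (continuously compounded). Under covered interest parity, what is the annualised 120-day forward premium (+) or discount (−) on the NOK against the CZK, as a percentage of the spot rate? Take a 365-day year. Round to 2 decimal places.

-4.69%

T = 120/365 years.
CIP forward (CZK per NOK) = 2.0614 × 1.0108419/1.0266841 = 2.0295917.
Annualised premium = (F − S)/S × (1/T) = (2.0295917 − 2.0614)/2.0614 ÷ (120/365) = -4.69%.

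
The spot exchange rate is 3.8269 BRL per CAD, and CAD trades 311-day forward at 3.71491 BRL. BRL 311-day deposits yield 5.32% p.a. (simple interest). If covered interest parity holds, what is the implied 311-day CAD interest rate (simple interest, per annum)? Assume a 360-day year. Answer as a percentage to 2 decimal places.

T = 311/360 years.
By CIP, F/S equals the BRL-to-CAD growth ratio: 3.71491/3.8269 = 0.9707361.
BRL growth factor: 1 + 0.0532×311/360 = 1.0459589.
So the CAD growth factor = 1.0774905.
(1.0774905 − 1)/T = 0.089700, i.e. 8.97%.

8.97%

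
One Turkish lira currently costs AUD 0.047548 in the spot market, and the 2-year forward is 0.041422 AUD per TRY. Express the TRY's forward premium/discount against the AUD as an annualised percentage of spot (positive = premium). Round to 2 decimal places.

T = 2 years.
TRY trades forward at -12.88382% vs spot over the period.
Annualise by dividing by T: -0.1288382 / 2 = -0.064419 → -6.44%.

-6.44%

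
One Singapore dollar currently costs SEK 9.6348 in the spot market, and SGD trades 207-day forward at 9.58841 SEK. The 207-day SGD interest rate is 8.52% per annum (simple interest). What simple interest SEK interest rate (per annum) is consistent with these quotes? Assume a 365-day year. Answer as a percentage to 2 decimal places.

7.63%

T = 207/365 years.
CIP gives F = S · g_SEK/g_SGD, so g_SEK/g_SGD = 9.58841/9.6348 = 0.9951852.
The SGD side grows by 1 + 0.0852×207/365 = 1.0483189.
Hence g_SEK = 1.0432715.
(1.0432715 − 1)/T = 0.076300, i.e. 7.63%.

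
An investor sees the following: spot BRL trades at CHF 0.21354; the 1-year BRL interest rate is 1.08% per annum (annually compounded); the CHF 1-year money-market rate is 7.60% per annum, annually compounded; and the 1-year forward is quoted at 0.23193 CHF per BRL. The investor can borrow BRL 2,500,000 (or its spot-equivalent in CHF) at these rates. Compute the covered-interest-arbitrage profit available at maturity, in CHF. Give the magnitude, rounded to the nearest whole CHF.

T = 1 year.
Route A — deposit BRL, sell forward: 2,500,000 × 1.010800 × 0.23193 = CHF 586,087.11.
Route B — convert at spot, deposit CHF: 2,500,000 × 0.21354 × 1.076000 = CHF 574,422.60.
The quoted forward overvalues BRL, so borrow CHF, buy BRL at spot, deposit the BRL at 1.08%, and sell the proceeds forward at 0.23193.
Profit = 586,087.11 − 574,422.60 = CHF 11,665.

CHF 11,665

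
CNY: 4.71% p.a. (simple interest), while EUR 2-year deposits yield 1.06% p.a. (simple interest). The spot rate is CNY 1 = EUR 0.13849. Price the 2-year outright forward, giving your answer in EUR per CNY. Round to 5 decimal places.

T = 2 years.
EUR growth factor: 1 + 0.0106×2 = 1.021200.
Growth of 1 CNY over T: 1 + 0.0471×2 = 1.094200.
So F = 0.13849 × 1.021200 / 1.094200 = 0.1292506 (EUR/CNY).

0.12925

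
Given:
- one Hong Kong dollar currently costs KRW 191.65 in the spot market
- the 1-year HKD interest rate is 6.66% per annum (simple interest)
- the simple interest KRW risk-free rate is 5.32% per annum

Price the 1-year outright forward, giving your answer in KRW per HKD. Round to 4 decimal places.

T = 1 year.
KRW accumulates by 1 + 0.0532×1 = 1.053200.
HKD accumulates by 1 + 0.0666×1 = 1.066600.
So F = 191.65 × 1.053200 / 1.066600 = 189.242246 (KRW/HKD).

189.2422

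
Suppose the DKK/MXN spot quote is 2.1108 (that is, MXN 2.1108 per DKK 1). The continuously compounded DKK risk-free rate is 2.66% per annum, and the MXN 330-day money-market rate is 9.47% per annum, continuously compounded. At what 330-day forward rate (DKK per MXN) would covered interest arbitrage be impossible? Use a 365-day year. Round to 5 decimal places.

0.44546

T = 330/365 years.
Growth of 1 MXN over T: e^(0.0947×330/365) = 1.0893914.
Growth of 1 DKK over T: e^(0.0266×330/365) = 1.0243408.
Forward (MXN per DKK) = 2.1108 × 1.0893914 / 1.0243408 = 2.244846.
Invert for DKK per MXN: 1 / 2.244846 = 0.44546.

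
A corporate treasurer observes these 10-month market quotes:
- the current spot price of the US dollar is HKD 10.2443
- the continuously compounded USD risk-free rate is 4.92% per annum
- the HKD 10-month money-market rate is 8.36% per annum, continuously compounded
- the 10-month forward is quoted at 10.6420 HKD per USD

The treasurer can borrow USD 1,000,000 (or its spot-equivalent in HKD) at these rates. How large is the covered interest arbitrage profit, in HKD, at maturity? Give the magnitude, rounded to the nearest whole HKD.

HKD 103,956

T = 10/12 years.
Route A — deposit USD, sell forward: 1,000,000 × 1.0418521055 × 10.6420 = HKD 11,087,390.11.
Route B — convert at spot, deposit HKD: 1,000,000 × 10.2443 × 1.0721507381 = HKD 10,983,433.81.
The quoted forward overvalues USD, so borrow HKD, buy USD at spot, deposit the USD at 4.92%, and sell the proceeds forward at 10.6420.
Profit = 11,087,390.11 − 10,983,433.81 = HKD 103,956.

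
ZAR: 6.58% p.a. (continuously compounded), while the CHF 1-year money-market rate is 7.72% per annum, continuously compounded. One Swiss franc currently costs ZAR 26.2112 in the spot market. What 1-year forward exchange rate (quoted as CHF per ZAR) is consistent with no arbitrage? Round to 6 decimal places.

T = 1 year.
Growth of 1 ZAR over T: e^(0.0658×1) = 1.0680131.
Growth of 1 CHF over T: e^(0.0772×1) = 1.0802581.
CIP: F = S · (grow ZAR)/(grow CHF) = 26.2112 × 1.0680131/1.0802581 = 25.91409 ZAR per CHF.
Quoted the other way: 1/25.91409 = 0.038589 CHF per ZAR.

0.038589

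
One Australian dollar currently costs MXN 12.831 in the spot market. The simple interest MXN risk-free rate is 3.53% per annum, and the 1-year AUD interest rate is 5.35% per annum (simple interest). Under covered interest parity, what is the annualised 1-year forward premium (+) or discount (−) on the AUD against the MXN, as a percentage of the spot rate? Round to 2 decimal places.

-1.73%

T = 1 year.
F = S · g_MXN/g_AUD = 12.831 × 1.035300/1.053500 = 12.609335.
(F − S)/S ÷ T = (12.609335 − 12.831)/12.831/1 = -0.017276 → -1.73%.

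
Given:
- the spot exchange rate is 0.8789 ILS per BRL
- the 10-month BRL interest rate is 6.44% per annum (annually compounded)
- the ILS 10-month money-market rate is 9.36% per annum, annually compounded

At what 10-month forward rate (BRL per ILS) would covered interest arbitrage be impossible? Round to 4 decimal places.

T = 10/12 years.
Growth of 1 ILS over T: (1 + 0.0936)^(10/12) = 1.0774127.
BRL growth factor: (1 + 0.0644)^(10/12) = 1.0533856.
Forward (ILS per BRL) = 0.8789 × 1.0774127 / 1.0533856 = 0.8989472.
Invert for BRL per ILS: 1 / 0.8989472 = 1.1124.

1.1124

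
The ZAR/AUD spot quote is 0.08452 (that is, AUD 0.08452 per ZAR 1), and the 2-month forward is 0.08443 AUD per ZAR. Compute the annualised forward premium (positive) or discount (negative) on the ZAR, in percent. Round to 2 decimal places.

-0.64%

T = 2/12 years.
ZAR trades forward at -0.10648% vs spot over the period.
×(1/T) gives -0.64% p.a.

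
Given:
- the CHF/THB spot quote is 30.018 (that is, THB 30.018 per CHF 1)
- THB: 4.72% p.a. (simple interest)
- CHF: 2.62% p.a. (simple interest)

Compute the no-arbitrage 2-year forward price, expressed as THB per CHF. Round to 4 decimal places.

31.2160

T = 2 years.
THB growth factor: 1 + 0.0472×2 = 1.094400.
CHF accumulates by 1 + 0.0262×2 = 1.052400.
So F = 30.018 × 1.094400 / 1.052400 = 31.215982 (THB/CHF).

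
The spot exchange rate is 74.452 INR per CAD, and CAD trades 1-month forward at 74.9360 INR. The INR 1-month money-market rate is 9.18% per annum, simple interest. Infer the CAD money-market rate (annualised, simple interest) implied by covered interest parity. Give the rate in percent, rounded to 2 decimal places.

T = 1/12 years.
By CIP, F/S equals the INR-to-CAD growth ratio: 74.936/74.452 = 1.0065008.
The INR side grows by 1 + 0.0918×1/12 = 1.007650.
That pins the CAD growth at 1.0011418.
r = (1.0011418 − 1)/(1/12) = 0.013702 → 1.37%.

1.37%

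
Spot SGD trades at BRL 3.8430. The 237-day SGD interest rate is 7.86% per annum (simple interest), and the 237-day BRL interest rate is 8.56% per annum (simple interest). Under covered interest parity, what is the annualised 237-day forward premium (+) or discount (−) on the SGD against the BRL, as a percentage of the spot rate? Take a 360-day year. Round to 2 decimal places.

T = 237/360 years.
CIP forward (BRL per SGD) = 3.843 × 1.0563533/1.051745 = 3.8598384.
Annualised premium = (F − S)/S × (1/T) = (3.8598384 − 3.843)/3.843 ÷ (237/360) = 0.67%.

+0.67%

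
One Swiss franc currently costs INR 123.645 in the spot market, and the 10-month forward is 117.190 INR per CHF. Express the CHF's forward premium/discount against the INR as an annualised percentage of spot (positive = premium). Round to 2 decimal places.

T = 10/12 years.
(F − S)/S = (117.190 − 123.645)/123.645 = -0.0522059.
Per annum: -0.0522059 / (10/12) = -0.062647 = -6.26%.

-6.26%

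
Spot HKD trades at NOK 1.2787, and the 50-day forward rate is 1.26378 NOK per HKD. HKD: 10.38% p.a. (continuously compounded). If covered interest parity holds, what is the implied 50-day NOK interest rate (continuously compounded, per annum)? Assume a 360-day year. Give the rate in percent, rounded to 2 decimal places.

1.93%

T = 50/360 years.
CIP gives F = S · g_NOK/g_HKD, so g_NOK/g_HKD = 1.26378/1.2787 = 0.9883319.
The HKD side grows by e^(0.1038×50/360) = 1.0145211.
That pins the NOK growth at 1.0026836.
Take logs: ln 1.0026836 / (50/360) = 0.019296, so 1.93%.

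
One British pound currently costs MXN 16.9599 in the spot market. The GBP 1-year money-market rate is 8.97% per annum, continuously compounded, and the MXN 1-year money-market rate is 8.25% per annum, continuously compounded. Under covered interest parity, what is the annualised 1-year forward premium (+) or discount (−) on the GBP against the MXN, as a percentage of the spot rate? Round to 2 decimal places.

T = 1 year.
No-arbitrage forward: 16.9599 × 1.0859987 / 1.0938461 = 16.8382274 MXN/GBP.
Annualised premium = (F − S)/S × (1/T) = (16.8382274 − 16.9599)/16.9599 ÷ 1 = -0.72%.

-0.72%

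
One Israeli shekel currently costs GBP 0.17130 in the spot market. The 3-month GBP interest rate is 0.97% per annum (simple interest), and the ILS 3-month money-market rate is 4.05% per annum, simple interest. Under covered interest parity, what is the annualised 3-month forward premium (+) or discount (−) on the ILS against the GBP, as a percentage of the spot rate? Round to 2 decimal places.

T = 3/12 years.
No-arbitrage forward: 0.1713 × 1.002425 / 1.010125 = 0.16999421 GBP/ILS.
(F − S)/S ÷ T = (0.16999421 − 0.1713)/0.1713/(3/12) = -0.030491 → -3.05%.

-3.05%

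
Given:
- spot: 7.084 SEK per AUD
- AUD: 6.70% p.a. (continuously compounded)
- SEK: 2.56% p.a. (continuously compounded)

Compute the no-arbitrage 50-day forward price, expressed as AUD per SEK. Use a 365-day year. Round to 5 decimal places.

0.14197

T = 50/365 years.
Growth of 1 SEK over T: e^(0.0256×50/365) = 1.003513.
AUD accumulates by e^(0.0670×50/365) = 1.0092203.
So F = 7.084 × 1.003513 / 1.0092203 = 7.043939 (SEK/AUD).
Quoted the other way: 1/7.043939 = 0.14197 AUD per SEK.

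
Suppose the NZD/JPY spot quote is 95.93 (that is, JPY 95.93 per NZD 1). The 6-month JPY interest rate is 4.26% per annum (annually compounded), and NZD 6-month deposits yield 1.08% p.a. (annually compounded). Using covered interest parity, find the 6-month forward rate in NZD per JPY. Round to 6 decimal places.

0.010264

T = 6/12 years.
JPY accumulates by (1 + 0.0426)^(6/12) = 1.0210779.
NZD accumulates by (1 + 0.0108)^(6/12) = 1.0053855.
CIP: F = S · (grow JPY)/(grow NZD) = 95.93 × 1.0210779/1.0053855 = 97.42731 JPY per NZD.
Quoted the other way: 1/97.42731 = 0.010264 NZD per JPY.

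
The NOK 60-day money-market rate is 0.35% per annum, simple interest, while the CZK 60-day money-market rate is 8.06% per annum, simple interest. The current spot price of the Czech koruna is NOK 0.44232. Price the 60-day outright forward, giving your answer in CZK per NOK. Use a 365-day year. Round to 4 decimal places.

T = 60/365 years.
NOK growth factor: 1 + 0.0035×60/365 = 1.0005753.
CZK accumulates by 1 + 0.0806×60/365 = 1.0132493.
So F = 0.44232 × 1.0005753 / 1.0132493 = 0.4367873 (NOK/CZK).
Quoted the other way: 1/0.4367873 = 2.2894 CZK per NOK.

2.2894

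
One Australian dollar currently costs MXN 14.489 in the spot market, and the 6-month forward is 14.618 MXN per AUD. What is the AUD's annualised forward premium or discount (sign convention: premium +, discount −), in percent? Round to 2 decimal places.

+1.78%

T = 6/12 years.
(F − S)/S = (14.618 − 14.489)/14.489 = 0.0089033.
Annualise by dividing by T: 0.0089033 / (6/12) = 0.017807 → 1.78%.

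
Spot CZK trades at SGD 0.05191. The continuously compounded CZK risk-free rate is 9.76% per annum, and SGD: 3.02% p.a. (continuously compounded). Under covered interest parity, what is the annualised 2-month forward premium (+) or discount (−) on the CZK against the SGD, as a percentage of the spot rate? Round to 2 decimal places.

-6.70%

T = 2/12 years.
F = S · g_SGD/g_CZK = 0.05191 × 1.005046/1.0163997 = 0.05133014.
(F − S)/S ÷ T = (0.05133014 − 0.05191)/0.05191/(2/12) = -0.067023 → -6.70%.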